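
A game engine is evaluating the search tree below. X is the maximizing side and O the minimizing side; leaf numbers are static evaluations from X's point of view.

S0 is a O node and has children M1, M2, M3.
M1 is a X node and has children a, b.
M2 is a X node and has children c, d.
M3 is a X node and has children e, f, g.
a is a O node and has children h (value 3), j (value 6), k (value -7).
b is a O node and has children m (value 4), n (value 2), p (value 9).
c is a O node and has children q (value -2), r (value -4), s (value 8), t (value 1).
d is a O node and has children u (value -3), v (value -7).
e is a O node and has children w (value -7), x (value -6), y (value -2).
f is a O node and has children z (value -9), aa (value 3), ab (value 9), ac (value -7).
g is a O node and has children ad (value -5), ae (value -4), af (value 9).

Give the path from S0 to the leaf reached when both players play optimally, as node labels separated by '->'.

S0 -> M3 -> g -> ad

a (O): min(3, 6, -7) = -7
b (O): min(4, 2, 9) = 2
M1 (X): max(-7, 2) = 2
c (O): min(-2, -4, 8, 1) = -4
d (O): min(-3, -7) = -7
M2 (X): max(-4, -7) = -4
e (O): min(-7, -6, -2) = -7
f (O): min(-9, 3, 9, -7) = -9
g (O): min(-5, -4, 9) = -5
M3 (X): max(-7, -9, -5) = -5
S0 (O): min(2, -4, -5) = -5
At S0, O picks M3 (lowest: -5).
At M3, X picks g (highest: -5).
At g, O picks ad (lowest: -5).
Terminal value -5.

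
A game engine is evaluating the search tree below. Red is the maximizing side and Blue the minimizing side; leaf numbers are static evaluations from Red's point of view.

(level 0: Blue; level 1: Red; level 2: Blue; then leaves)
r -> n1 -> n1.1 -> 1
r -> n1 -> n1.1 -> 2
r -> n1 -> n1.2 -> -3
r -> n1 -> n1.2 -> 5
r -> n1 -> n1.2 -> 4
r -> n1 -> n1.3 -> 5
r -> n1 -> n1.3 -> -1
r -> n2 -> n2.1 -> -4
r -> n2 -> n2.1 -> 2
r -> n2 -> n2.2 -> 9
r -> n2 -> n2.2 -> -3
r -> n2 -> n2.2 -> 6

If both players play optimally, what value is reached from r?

-3

n1.1 (Blue): min(1, 2) = 1
n1.2 (Blue): min(-3, 5, 4) = -3
n1.3 (Blue): min(5, -1) = -1
n1 (Red): max(1, -3, -1) = 1
n2.1 (Blue): min(-4, 2) = -4
n2.2 (Blue): min(9, -3, 6) = -3
n2 (Red): max(-4, -3) = -3
r (Blue): min(1, -3) = -3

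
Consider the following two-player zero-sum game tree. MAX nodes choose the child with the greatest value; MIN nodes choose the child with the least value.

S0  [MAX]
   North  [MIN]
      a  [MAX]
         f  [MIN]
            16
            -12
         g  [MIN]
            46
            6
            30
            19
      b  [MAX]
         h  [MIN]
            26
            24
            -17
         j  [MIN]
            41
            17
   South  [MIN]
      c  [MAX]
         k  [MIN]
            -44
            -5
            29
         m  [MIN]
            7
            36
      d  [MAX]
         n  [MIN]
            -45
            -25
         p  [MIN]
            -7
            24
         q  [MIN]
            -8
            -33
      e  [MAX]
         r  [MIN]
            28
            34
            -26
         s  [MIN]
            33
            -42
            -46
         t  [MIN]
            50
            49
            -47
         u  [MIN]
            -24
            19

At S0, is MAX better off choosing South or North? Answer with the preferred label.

North

k (MIN): min(-44, -5, 29) = -44
m (MIN): min(7, 36) = 7
c (MAX): max(-44, 7) = 7
n (MIN): min(-45, -25) = -45
p (MIN): min(-7, 24) = -7
q (MIN): min(-8, -33) = -33
d (MAX): max(-45, -7, -33) = -7
r (MIN): min(28, 34, -26) = -26
s (MIN): min(33, -42, -46) = -46
t (MIN): min(50, 49, -47) = -47
u (MIN): min(-24, 19) = -24
e (MAX): max(-26, -46, -47, -24) = -24
South (MIN): min(7, -7, -24) = -24
f (MIN): min(16, -12) = -12
g (MIN): min(46, 6, 30, 19) = 6
a (MAX): max(-12, 6) = 6
h (MIN): min(26, 24, -17) = -17
j (MIN): min(41, 17) = 17
b (MAX): max(-17, 17) = 17
North (MIN): min(6, 17) = 6
MAX prefers the higher value; South=-24, North=6. North is better since 6 > -24.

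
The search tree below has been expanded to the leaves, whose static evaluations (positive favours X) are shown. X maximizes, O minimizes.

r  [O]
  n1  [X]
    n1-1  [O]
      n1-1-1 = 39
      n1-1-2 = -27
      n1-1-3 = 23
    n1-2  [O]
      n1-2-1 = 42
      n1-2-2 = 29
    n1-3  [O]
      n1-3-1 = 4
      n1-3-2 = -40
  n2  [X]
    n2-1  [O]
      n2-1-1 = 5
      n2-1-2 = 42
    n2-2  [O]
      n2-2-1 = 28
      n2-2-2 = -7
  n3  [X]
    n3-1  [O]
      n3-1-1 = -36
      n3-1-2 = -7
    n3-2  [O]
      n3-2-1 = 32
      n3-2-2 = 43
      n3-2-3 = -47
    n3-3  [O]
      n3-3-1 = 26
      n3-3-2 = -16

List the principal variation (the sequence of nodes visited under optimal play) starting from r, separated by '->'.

r -> n3 -> n3-3 -> n3-3-2

n1-1 (O): min(39, -27, 23) = -27
n1-2 (O): min(42, 29) = 29
n1-3 (O): min(4, -40) = -40
n1 (X): max(-27, 29, -40) = 29
n2-1 (O): min(5, 42) = 5
n2-2 (O): min(28, -7) = -7
n2 (X): max(5, -7) = 5
n3-1 (O): min(-36, -7) = -36
n3-2 (O): min(32, 43, -47) = -47
n3-3 (O): min(26, -16) = -16
n3 (X): max(-36, -47, -16) = -16
r (O): min(29, 5, -16) = -16
At r, O picks n3 (lowest: -16).
At n3, X picks n3-3 (highest: -16).
At n3-3, O picks n3-3-2 (lowest: -16).
Terminal value -16.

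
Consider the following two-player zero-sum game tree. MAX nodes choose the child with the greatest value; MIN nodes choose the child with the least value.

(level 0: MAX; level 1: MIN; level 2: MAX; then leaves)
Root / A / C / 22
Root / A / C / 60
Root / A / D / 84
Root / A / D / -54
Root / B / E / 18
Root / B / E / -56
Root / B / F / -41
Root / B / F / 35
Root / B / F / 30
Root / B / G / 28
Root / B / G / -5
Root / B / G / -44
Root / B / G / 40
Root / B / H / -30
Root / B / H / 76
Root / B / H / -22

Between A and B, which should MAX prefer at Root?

C (MAX): max(22, 60) = 60
D (MAX): max(84, -54) = 84
A (MIN): min(60, 84) = 60
E (MAX): max(18, -56) = 18
F (MAX): max(-41, 35, 30) = 35
G (MAX): max(28, -5, -44, 40) = 40
H (MAX): max(-30, 76, -22) = 76
B (MIN): min(18, 35, 40, 76) = 18
MAX prefers the higher value; A=60, B=18. A is better since 60 > 18.

A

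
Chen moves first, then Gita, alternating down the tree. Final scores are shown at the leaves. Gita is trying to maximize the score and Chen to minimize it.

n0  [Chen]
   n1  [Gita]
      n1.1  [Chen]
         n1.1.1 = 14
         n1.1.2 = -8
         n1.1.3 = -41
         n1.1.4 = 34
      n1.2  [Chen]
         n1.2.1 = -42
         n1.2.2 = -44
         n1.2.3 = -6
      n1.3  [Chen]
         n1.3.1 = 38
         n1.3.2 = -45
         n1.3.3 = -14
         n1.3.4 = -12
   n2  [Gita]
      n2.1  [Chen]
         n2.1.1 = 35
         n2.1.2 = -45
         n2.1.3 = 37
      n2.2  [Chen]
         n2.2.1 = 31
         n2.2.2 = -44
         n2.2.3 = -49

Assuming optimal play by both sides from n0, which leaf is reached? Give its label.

n2.1.2

n1.1 (Chen): min(14, -8, -41, 34) = -41
n1.2 (Chen): min(-42, -44, -6) = -44
n1.3 (Chen): min(38, -45, -14, -12) = -45
n1 (Gita): max(-41, -44, -45) = -41
n2.1 (Chen): min(35, -45, 37) = -45
n2.2 (Chen): min(31, -44, -49) = -49
n2 (Gita): max(-45, -49) = -45
n0 (Chen): min(-41, -45) = -45
At n0, Chen picks n2 (lowest: -45).
At n2, Gita picks n2.1 (highest: -45).
At n2.1, Chen picks n2.1.2 (lowest: -45).
Terminal value -45.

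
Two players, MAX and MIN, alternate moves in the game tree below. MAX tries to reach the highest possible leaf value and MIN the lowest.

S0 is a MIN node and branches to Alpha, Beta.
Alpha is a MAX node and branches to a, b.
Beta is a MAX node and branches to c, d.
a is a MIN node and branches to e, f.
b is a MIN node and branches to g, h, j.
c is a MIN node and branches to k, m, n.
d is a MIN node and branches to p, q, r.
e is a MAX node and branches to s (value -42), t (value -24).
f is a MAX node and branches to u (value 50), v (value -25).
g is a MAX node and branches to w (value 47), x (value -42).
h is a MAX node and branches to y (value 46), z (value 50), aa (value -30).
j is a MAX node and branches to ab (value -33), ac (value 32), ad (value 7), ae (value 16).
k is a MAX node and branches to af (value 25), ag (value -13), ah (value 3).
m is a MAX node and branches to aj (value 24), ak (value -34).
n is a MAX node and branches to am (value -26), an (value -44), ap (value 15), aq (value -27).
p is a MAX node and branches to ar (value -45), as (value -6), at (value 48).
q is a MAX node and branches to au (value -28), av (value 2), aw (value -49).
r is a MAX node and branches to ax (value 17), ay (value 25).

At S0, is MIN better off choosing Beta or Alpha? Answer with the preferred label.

k (MAX): max(25, -13, 3) = 25
m (MAX): max(24, -34) = 24
n (MAX): max(-26, -44, 15, -27) = 15
c (MIN): min(25, 24, 15) = 15
p (MAX): max(-45, -6, 48) = 48
q (MAX): max(-28, 2, -49) = 2
r (MAX): max(17, 25) = 25
d (MIN): min(48, 2, 25) = 2
Beta (MAX): max(15, 2) = 15
e (MAX): max(-42, -24) = -24
f (MAX): max(50, -25) = 50
a (MIN): min(-24, 50) = -24
g (MAX): max(47, -42) = 47
h (MAX): max(46, 50, -30) = 50
j (MAX): max(-33, 32, 7, 16) = 32
b (MIN): min(47, 50, 32) = 32
Alpha (MAX): max(-24, 32) = 32
MIN prefers the lower value; Beta=15, Alpha=32. Beta is better since 15 < 32.

Beta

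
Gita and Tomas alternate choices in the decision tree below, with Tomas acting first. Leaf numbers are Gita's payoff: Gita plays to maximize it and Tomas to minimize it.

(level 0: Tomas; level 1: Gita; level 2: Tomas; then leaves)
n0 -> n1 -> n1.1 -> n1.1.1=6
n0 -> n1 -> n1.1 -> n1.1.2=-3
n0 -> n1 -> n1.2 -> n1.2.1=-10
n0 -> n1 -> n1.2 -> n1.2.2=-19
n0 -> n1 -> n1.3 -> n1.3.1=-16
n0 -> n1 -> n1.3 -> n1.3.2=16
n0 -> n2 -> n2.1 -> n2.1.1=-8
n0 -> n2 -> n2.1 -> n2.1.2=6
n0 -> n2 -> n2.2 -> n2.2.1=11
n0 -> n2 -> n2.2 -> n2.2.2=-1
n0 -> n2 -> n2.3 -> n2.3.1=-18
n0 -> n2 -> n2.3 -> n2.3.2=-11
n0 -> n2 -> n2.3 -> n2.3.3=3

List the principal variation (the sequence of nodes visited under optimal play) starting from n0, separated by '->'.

n1.1 (Tomas): min(6, -3) = -3
n1.2 (Tomas): min(-10, -19) = -19
n1.3 (Tomas): min(-16, 16) = -16
n1 (Gita): max(-3, -19, -16) = -3
n2.1 (Tomas): min(-8, 6) = -8
n2.2 (Tomas): min(11, -1) = -1
n2.3 (Tomas): min(-18, -11, 3) = -18
n2 (Gita): max(-8, -1, -18) = -1
n0 (Tomas): min(-3, -1) = -3
At n0, Tomas picks n1 (lowest: -3).
At n1, Gita picks n1.1 (highest: -3).
At n1.1, Tomas picks n1.1.2 (lowest: -3).
Terminal value -3.

n0 -> n1 -> n1.1 -> n1.1.2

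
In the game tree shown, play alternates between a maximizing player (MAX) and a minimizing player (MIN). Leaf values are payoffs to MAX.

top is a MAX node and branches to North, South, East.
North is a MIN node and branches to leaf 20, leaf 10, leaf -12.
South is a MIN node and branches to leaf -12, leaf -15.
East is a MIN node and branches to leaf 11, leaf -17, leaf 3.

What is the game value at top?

North (MIN): min(20, 10, -12) = -12
South (MIN): min(-12, -15) = -15
East (MIN): min(11, -17, 3) = -17
top (MAX): max(-12, -15, -17) = -12

-12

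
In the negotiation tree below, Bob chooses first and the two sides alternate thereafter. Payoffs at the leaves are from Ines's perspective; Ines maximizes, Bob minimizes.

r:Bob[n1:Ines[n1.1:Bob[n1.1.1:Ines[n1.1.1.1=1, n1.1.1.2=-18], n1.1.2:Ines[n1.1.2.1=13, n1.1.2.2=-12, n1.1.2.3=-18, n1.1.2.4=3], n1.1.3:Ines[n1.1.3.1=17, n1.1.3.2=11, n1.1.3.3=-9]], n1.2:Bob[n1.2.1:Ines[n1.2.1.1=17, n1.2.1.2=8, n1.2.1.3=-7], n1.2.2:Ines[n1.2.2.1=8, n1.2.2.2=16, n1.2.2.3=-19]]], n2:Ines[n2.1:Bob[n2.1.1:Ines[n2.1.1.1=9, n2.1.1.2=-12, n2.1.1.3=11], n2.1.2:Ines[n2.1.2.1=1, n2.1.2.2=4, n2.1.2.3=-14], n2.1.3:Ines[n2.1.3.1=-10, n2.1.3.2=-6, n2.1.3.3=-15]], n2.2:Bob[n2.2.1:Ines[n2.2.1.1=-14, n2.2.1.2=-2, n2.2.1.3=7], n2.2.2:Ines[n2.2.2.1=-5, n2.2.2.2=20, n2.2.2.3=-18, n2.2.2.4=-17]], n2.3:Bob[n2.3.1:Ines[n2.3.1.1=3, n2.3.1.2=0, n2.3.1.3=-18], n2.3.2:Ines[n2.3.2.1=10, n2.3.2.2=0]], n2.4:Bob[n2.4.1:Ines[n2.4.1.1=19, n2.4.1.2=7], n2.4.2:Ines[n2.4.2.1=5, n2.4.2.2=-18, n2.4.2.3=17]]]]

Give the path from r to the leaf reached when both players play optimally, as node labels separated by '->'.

n1.1.1 (Ines): max(1, -18) = 1
n1.1.2 (Ines): max(13, -12, -18, 3) = 13
n1.1.3 (Ines): max(17, 11, -9) = 17
n1.1 (Bob): min(1, 13, 17) = 1
n1.2.1 (Ines): max(17, 8, -7) = 17
n1.2.2 (Ines): max(8, 16, -19) = 16
n1.2 (Bob): min(17, 16) = 16
n1 (Ines): max(1, 16) = 16
n2.1.1 (Ines): max(9, -12, 11) = 11
n2.1.2 (Ines): max(1, 4, -14) = 4
n2.1.3 (Ines): max(-10, -6, -15) = -6
n2.1 (Bob): min(11, 4, -6) = -6
n2.2.1 (Ines): max(-14, -2, 7) = 7
n2.2.2 (Ines): max(-5, 20, -18, -17) = 20
n2.2 (Bob): min(7, 20) = 7
n2.3.1 (Ines): max(3, 0, -18) = 3
n2.3.2 (Ines): max(10, 0) = 10
n2.3 (Bob): min(3, 10) = 3
n2.4.1 (Ines): max(19, 7) = 19
n2.4.2 (Ines): max(5, -18, 17) = 17
n2.4 (Bob): min(19, 17) = 17
n2 (Ines): max(-6, 7, 3, 17) = 17
r (Bob): min(16, 17) = 16
At r, Bob picks n1 (lowest: 16).
At n1, Ines picks n1.2 (highest: 16).
At n1.2, Bob picks n1.2.2 (lowest: 16).
At n1.2.2, Ines picks n1.2.2.2 (highest: 16).
Terminal value 16.

r -> n1 -> n1.2 -> n1.2.2 -> n1.2.2.2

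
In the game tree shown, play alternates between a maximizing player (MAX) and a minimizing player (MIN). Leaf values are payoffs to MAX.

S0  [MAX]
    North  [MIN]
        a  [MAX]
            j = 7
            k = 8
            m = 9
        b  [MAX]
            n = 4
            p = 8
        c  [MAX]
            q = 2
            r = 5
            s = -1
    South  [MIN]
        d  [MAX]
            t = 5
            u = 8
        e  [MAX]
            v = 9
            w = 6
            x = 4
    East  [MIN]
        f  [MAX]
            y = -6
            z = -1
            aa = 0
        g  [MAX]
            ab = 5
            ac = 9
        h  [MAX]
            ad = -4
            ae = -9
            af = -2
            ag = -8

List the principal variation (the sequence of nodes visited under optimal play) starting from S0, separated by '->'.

S0 -> South -> d -> u

a (MAX): max(7, 8, 9) = 9
b (MAX): max(4, 8) = 8
c (MAX): max(2, 5, -1) = 5
North (MIN): min(9, 8, 5) = 5
d (MAX): max(5, 8) = 8
e (MAX): max(9, 6, 4) = 9
South (MIN): min(8, 9) = 8
f (MAX): max(-6, -1, 0) = 0
g (MAX): max(5, 9) = 9
h (MAX): max(-4, -9, -2, -8) = -2
East (MIN): min(0, 9, -2) = -2
S0 (MAX): max(5, 8, -2) = 8
At S0, MAX picks South (highest: 8).
At South, MIN picks d (lowest: 8).
At d, MAX picks u (highest: 8).
Terminal value 8.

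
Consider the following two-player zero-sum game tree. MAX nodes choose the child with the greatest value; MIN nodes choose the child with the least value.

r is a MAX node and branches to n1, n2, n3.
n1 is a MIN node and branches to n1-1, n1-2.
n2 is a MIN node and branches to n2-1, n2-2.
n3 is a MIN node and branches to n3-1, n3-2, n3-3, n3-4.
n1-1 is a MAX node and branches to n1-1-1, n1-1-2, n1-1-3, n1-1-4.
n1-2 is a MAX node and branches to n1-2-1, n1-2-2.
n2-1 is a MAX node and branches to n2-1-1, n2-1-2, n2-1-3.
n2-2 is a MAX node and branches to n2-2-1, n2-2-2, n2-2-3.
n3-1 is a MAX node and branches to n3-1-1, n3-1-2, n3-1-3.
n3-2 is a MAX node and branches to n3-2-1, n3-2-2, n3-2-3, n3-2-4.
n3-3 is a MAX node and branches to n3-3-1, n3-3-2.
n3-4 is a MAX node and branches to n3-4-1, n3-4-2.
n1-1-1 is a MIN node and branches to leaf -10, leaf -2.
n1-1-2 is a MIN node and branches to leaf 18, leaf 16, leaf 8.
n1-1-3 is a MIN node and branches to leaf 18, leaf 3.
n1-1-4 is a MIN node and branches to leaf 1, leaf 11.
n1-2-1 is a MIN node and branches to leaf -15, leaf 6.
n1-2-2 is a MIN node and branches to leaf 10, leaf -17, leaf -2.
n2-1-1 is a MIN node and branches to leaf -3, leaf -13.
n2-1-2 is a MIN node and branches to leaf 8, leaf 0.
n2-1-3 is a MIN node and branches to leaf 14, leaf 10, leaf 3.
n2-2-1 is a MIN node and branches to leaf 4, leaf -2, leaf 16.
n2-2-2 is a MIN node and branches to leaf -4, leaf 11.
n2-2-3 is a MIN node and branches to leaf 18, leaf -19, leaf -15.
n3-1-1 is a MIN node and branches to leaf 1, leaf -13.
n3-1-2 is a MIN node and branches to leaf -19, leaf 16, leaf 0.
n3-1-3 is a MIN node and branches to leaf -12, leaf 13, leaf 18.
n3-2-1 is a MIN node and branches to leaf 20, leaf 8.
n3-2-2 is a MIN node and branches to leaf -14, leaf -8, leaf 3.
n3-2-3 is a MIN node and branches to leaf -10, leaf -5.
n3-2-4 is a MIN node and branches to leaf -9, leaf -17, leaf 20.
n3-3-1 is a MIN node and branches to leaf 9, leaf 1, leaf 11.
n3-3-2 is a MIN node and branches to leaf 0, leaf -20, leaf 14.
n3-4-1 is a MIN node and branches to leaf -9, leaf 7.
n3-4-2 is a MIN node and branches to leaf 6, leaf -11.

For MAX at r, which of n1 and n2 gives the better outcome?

n2

n1-1-1 (MIN): min(-10, -2) = -10
n1-1-2 (MIN): min(18, 16, 8) = 8
n1-1-3 (MIN): min(18, 3) = 3
n1-1-4 (MIN): min(1, 11) = 1
n1-1 (MAX): max(-10, 8, 3, 1) = 8
n1-2-1 (MIN): min(-15, 6) = -15
n1-2-2 (MIN): min(10, -17, -2) = -17
n1-2 (MAX): max(-15, -17) = -15
n1 (MIN): min(8, -15) = -15
n2-1-1 (MIN): min(-3, -13) = -13
n2-1-2 (MIN): min(8, 0) = 0
n2-1-3 (MIN): min(14, 10, 3) = 3
n2-1 (MAX): max(-13, 0, 3) = 3
n2-2-1 (MIN): min(4, -2, 16) = -2
n2-2-2 (MIN): min(-4, 11) = -4
n2-2-3 (MIN): min(18, -19, -15) = -19
n2-2 (MAX): max(-2, -4, -19) = -2
n2 (MIN): min(3, -2) = -2
MAX prefers the higher value; n1=-15, n2=-2. n2 is better since -2 > -15.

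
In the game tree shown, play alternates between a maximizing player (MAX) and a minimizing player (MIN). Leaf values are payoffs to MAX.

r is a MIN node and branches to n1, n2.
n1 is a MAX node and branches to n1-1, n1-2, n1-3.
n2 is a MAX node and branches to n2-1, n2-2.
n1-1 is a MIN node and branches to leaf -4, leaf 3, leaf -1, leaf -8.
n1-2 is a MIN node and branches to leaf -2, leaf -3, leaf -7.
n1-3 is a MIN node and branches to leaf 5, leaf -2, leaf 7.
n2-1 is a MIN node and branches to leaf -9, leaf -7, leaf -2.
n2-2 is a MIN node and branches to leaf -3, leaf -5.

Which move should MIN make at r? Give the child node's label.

n2

n1-1 (MIN): min(-4, 3, -1, -8) = -8
n1-2 (MIN): min(-2, -3, -7) = -7
n1-3 (MIN): min(5, -2, 7) = -2
n1 (MAX): max(-8, -7, -2) = -2
n2-1 (MIN): min(-9, -7, -2) = -9
n2-2 (MIN): min(-3, -5) = -5
n2 (MAX): max(-9, -5) = -5
r (MIN): min(-2, -5) = -5
MIN at r wants the lowest of {n1=-2, n2=-5}, so chooses n2.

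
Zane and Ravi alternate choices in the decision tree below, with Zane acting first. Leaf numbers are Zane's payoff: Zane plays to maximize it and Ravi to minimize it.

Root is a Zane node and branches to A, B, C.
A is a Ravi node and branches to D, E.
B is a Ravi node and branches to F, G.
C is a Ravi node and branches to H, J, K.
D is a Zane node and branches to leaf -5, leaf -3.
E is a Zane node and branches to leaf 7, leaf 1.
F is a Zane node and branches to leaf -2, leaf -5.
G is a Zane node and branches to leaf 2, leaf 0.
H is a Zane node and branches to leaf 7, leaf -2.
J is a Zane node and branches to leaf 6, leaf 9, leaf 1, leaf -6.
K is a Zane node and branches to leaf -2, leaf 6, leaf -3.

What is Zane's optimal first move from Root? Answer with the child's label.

C

D (Zane): max(-5, -3) = -3
E (Zane): max(7, 1) = 7
A (Ravi): min(-3, 7) = -3
F (Zane): max(-2, -5) = -2
G (Zane): max(2, 0) = 2
B (Ravi): min(-2, 2) = -2
H (Zane): max(7, -2) = 7
J (Zane): max(6, 9, 1, -6) = 9
K (Zane): max(-2, 6, -3) = 6
C (Ravi): min(7, 9, 6) = 6
Root (Zane): max(-3, -2, 6) = 6
Zane at Root wants the highest of {A=-3, B=-2, C=6}, so chooses C.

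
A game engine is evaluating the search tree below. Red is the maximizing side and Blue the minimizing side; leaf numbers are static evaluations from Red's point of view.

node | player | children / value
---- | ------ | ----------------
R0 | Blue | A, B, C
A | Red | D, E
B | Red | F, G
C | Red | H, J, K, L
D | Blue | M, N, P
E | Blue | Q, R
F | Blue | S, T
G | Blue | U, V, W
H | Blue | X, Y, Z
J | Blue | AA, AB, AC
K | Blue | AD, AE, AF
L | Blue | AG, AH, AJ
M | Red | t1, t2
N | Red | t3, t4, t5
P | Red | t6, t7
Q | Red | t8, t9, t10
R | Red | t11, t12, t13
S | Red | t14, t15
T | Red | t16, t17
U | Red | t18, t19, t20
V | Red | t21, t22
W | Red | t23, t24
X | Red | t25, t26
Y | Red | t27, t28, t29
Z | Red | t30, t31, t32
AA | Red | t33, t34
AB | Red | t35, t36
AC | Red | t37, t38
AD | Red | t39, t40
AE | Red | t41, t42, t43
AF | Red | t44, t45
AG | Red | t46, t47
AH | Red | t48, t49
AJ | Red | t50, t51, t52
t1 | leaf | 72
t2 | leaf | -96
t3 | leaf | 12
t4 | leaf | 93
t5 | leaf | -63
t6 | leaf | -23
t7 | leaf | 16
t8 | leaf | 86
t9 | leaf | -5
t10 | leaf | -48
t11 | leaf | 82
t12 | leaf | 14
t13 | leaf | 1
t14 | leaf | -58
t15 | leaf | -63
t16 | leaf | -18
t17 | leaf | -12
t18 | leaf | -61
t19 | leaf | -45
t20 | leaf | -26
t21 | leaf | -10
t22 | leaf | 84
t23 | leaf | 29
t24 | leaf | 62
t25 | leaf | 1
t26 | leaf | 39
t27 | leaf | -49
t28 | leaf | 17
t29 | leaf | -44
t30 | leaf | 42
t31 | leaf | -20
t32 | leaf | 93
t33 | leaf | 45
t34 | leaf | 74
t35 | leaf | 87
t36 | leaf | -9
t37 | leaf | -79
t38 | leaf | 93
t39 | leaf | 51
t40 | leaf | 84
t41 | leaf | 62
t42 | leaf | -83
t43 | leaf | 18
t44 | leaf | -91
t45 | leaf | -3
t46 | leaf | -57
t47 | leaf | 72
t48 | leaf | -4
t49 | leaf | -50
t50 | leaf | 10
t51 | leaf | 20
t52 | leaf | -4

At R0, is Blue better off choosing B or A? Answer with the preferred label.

S (Red): max(-58, -63) = -58
T (Red): max(-18, -12) = -12
F (Blue): min(-58, -12) = -58
U (Red): max(-61, -45, -26) = -26
V (Red): max(-10, 84) = 84
W (Red): max(29, 62) = 62
G (Blue): min(-26, 84, 62) = -26
B (Red): max(-58, -26) = -26
M (Red): max(72, -96) = 72
N (Red): max(12, 93, -63) = 93
P (Red): max(-23, 16) = 16
D (Blue): min(72, 93, 16) = 16
Q (Red): max(86, -5, -48) = 86
R (Red): max(82, 14, 1) = 82
E (Blue): min(86, 82) = 82
A (Red): max(16, 82) = 82
Blue prefers the lower value; B=-26, A=82. B is better since -26 < 82.

B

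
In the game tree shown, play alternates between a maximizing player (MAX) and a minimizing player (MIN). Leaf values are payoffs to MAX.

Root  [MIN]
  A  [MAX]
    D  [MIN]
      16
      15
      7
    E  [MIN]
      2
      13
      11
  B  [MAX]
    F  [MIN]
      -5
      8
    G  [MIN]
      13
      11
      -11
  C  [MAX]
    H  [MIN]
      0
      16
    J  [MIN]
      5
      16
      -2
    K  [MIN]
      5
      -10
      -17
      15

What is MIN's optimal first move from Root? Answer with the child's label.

B

D (MIN): min(16, 15, 7) = 7
E (MIN): min(2, 13, 11) = 2
A (MAX): max(7, 2) = 7
F (MIN): min(-5, 8) = -5
G (MIN): min(13, 11, -11) = -11
B (MAX): max(-5, -11) = -5
H (MIN): min(0, 16) = 0
J (MIN): min(5, 16, -2) = -2
K (MIN): min(5, -10, -17, 15) = -17
C (MAX): max(0, -2, -17) = 0
Root (MIN): min(7, -5, 0) = -5
MIN at Root wants the lowest of {A=7, B=-5, C=0}, so chooses B.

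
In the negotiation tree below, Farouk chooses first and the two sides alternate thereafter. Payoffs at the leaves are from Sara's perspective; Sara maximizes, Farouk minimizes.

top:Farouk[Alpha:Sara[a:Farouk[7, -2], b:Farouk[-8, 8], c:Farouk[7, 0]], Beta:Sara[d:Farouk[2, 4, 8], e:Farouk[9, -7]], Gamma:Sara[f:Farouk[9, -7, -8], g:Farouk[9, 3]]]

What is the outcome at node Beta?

2

d (Farouk): min(2, 4, 8) = 2
e (Farouk): min(9, -7) = -7
Beta (Sara): max(2, -7) = 2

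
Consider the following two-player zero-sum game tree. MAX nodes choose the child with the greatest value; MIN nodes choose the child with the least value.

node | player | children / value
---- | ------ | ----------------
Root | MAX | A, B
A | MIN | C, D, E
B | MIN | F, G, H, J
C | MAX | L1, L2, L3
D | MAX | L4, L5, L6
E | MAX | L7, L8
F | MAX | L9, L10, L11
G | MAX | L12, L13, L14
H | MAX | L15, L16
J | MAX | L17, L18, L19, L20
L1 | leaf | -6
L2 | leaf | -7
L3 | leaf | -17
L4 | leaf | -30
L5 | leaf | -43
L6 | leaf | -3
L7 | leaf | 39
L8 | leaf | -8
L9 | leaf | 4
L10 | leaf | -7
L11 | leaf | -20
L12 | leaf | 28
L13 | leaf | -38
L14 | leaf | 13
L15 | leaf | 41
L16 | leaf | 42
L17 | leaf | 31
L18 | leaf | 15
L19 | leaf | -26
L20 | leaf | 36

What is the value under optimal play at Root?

4

C (MAX): max(-6, -7, -17) = -6
D (MAX): max(-30, -43, -3) = -3
E (MAX): max(39, -8) = 39
A (MIN): min(-6, -3, 39) = -6
F (MAX): max(4, -7, -20) = 4
G (MAX): max(28, -38, 13) = 28
H (MAX): max(41, 42) = 42
J (MAX): max(31, 15, -26, 36) = 36
B (MIN): min(4, 28, 42, 36) = 4
Root (MAX): max(-6, 4) = 4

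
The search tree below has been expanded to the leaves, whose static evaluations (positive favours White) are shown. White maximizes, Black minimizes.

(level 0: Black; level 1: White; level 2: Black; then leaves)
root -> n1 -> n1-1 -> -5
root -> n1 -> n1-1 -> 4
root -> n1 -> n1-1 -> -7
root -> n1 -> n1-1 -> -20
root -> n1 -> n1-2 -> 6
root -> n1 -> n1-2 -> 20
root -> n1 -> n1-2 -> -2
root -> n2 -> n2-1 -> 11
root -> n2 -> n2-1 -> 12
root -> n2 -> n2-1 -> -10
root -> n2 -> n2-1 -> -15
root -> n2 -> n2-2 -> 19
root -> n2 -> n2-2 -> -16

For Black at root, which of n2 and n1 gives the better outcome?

n2-1 (Black): min(11, 12, -10, -15) = -15
n2-2 (Black): min(19, -16) = -16
n2 (White): max(-15, -16) = -15
n1-1 (Black): min(-5, 4, -7, -20) = -20
n1-2 (Black): min(6, 20, -2) = -2
n1 (White): max(-20, -2) = -2
Black prefers the lower value; n2=-15, n1=-2. n2 is better since -15 < -2.

n2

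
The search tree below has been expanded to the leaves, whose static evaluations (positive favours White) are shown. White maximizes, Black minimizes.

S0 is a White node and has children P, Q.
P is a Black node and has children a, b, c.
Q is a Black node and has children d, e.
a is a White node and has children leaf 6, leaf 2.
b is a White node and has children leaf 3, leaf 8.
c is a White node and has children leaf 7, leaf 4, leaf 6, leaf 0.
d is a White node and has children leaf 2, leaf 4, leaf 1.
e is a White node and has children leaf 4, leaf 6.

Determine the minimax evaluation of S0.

a (White): max(6, 2) = 6
b (White): max(3, 8) = 8
c (White): max(7, 4, 6, 0) = 7
P (Black): min(6, 8, 7) = 6
d (White): max(2, 4, 1) = 4
e (White): max(4, 6) = 6
Q (Black): min(4, 6) = 4
S0 (White): max(6, 4) = 6

6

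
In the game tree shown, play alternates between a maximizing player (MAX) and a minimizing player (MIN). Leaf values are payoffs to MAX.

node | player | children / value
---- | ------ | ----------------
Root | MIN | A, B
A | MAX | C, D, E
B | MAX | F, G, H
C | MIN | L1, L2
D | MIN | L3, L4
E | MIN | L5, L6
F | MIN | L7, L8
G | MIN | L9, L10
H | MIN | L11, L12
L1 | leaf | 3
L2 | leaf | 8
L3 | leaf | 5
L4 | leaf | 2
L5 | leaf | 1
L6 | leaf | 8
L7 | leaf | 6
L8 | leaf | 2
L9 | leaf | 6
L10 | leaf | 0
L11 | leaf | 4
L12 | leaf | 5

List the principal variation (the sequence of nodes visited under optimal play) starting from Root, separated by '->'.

Root -> A -> C -> L1

C (MIN): min(3, 8) = 3
D (MIN): min(5, 2) = 2
E (MIN): min(1, 8) = 1
A (MAX): max(3, 2, 1) = 3
F (MIN): min(6, 2) = 2
G (MIN): min(6, 0) = 0
H (MIN): min(4, 5) = 4
B (MAX): max(2, 0, 4) = 4
Root (MIN): min(3, 4) = 3
At Root, MIN picks A (lowest: 3).
At A, MAX picks C (highest: 3).
At C, MIN picks L1 (lowest: 3).
Terminal value 3.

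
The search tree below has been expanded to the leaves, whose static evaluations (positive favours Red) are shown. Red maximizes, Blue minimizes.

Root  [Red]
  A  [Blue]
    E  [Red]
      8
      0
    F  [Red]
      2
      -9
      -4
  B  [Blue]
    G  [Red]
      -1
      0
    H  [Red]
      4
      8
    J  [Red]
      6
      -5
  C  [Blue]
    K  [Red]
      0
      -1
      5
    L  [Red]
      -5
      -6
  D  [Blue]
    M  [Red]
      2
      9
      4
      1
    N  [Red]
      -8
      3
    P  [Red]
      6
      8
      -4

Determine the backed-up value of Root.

3

E (Red): max(8, 0) = 8
F (Red): max(2, -9, -4) = 2
A (Blue): min(8, 2) = 2
G (Red): max(-1, 0) = 0
H (Red): max(4, 8) = 8
J (Red): max(6, -5) = 6
B (Blue): min(0, 8, 6) = 0
K (Red): max(0, -1, 5) = 5
L (Red): max(-5, -6) = -5
C (Blue): min(5, -5) = -5
M (Red): max(2, 9, 4, 1) = 9
N (Red): max(-8, 3) = 3
P (Red): max(6, 8, -4) = 8
D (Blue): min(9, 3, 8) = 3
Root (Red): max(2, 0, -5, 3) = 3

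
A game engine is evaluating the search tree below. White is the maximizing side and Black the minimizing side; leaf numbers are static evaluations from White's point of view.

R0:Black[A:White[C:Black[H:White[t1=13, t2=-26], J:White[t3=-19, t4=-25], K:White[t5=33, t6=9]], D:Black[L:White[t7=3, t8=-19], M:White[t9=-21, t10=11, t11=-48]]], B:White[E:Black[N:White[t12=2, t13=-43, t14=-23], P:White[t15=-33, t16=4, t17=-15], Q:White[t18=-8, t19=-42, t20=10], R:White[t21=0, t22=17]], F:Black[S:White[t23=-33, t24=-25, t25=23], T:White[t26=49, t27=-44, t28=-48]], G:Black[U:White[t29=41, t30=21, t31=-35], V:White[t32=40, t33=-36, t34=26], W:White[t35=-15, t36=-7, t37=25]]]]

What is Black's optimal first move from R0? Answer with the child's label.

H (White): max(13, -26) = 13
J (White): max(-19, -25) = -19
K (White): max(33, 9) = 33
C (Black): min(13, -19, 33) = -19
L (White): max(3, -19) = 3
M (White): max(-21, 11, -48) = 11
D (Black): min(3, 11) = 3
A (White): max(-19, 3) = 3
N (White): max(2, -43, -23) = 2
P (White): max(-33, 4, -15) = 4
Q (White): max(-8, -42, 10) = 10
R (White): max(0, 17) = 17
E (Black): min(2, 4, 10, 17) = 2
S (White): max(-33, -25, 23) = 23
T (White): max(49, -44, -48) = 49
F (Black): min(23, 49) = 23
U (White): max(41, 21, -35) = 41
V (White): max(40, -36, 26) = 40
W (White): max(-15, -7, 25) = 25
G (Black): min(41, 40, 25) = 25
B (White): max(2, 23, 25) = 25
R0 (Black): min(3, 25) = 3
Black at R0 wants the lowest of {A=3, B=25}, so chooses A.

A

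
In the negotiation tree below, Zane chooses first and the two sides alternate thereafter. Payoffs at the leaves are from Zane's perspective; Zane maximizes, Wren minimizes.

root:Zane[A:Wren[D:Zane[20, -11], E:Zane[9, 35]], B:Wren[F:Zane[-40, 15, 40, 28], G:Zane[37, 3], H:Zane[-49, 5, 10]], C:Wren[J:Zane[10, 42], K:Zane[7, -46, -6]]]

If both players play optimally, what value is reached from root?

D (Zane): max(20, -11) = 20
E (Zane): max(9, 35) = 35
A (Wren): min(20, 35) = 20
F (Zane): max(-40, 15, 40, 28) = 40
G (Zane): max(37, 3) = 37
H (Zane): max(-49, 5, 10) = 10
B (Wren): min(40, 37, 10) = 10
J (Zane): max(10, 42) = 42
K (Zane): max(7, -46, -6) = 7
C (Wren): min(42, 7) = 7
root (Zane): max(20, 10, 7) = 20

20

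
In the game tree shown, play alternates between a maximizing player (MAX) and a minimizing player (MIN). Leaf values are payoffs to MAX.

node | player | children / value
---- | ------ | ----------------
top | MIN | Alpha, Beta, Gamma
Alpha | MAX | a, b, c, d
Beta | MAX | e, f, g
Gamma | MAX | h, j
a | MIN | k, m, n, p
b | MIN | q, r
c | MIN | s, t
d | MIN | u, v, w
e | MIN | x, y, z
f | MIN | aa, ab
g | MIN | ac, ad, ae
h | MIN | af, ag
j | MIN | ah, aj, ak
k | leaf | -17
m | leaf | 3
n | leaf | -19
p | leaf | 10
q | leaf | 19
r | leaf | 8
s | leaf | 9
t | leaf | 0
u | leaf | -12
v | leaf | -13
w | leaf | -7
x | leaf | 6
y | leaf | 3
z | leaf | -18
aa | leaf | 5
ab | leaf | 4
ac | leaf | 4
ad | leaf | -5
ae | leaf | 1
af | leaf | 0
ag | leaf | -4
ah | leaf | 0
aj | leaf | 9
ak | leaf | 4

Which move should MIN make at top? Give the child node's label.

Gamma

a (MIN): min(-17, 3, -19, 10) = -19
b (MIN): min(19, 8) = 8
c (MIN): min(9, 0) = 0
d (MIN): min(-12, -13, -7) = -13
Alpha (MAX): max(-19, 8, 0, -13) = 8
e (MIN): min(6, 3, -18) = -18
f (MIN): min(5, 4) = 4
g (MIN): min(4, -5, 1) = -5
Beta (MAX): max(-18, 4, -5) = 4
h (MIN): min(0, -4) = -4
j (MIN): min(0, 9, 4) = 0
Gamma (MAX): max(-4, 0) = 0
top (MIN): min(8, 4, 0) = 0
MIN at top wants the lowest of {Alpha=8, Beta=4, Gamma=0}, so chooses Gamma.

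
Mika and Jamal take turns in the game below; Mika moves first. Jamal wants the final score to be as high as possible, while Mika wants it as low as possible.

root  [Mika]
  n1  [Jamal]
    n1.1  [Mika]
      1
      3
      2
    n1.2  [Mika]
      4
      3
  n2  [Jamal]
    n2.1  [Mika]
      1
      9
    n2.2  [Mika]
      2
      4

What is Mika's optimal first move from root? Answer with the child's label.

n2

n1.1 (Mika): min(1, 3, 2) = 1
n1.2 (Mika): min(4, 3) = 3
n1 (Jamal): max(1, 3) = 3
n2.1 (Mika): min(1, 9) = 1
n2.2 (Mika): min(2, 4) = 2
n2 (Jamal): max(1, 2) = 2
root (Mika): min(3, 2) = 2
Mika at root wants the lowest of {n1=3, n2=2}, so chooses n2.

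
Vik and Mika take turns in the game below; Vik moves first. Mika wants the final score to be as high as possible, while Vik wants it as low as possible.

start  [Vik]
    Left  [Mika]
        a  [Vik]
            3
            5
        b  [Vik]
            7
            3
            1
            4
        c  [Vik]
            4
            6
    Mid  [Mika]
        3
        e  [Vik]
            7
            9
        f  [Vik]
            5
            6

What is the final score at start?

a (Vik): min(3, 5) = 3
b (Vik): min(7, 3, 1, 4) = 1
c (Vik): min(4, 6) = 4
Left (Mika): max(3, 1, 4) = 4
e (Vik): min(7, 9) = 7
f (Vik): min(5, 6) = 5
Mid (Mika): max(3, 7, 5) = 7
start (Vik): min(4, 7) = 4

4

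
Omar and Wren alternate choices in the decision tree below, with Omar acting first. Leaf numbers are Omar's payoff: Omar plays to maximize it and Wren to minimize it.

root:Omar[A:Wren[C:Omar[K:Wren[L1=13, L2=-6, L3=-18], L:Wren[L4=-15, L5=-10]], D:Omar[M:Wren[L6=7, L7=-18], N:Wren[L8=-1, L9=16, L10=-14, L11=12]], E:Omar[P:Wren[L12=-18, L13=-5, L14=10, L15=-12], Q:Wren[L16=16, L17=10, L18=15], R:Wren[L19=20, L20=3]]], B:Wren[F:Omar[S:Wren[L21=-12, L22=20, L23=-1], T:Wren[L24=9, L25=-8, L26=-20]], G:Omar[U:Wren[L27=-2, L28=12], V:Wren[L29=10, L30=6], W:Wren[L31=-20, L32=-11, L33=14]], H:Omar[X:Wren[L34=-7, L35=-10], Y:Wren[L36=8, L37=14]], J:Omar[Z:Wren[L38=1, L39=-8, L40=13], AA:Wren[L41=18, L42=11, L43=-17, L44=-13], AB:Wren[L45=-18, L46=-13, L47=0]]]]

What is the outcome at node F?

-12

S (Wren): min(-12, 20, -1) = -12
T (Wren): min(9, -8, -20) = -20
F (Omar): max(-12, -20) = -12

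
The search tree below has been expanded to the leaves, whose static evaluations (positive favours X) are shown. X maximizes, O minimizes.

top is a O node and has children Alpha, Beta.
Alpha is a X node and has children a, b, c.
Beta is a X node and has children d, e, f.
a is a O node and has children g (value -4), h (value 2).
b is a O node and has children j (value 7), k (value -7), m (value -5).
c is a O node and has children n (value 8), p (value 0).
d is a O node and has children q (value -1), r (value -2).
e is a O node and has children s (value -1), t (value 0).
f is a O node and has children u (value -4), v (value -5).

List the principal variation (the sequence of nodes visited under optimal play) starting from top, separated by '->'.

a (O): min(-4, 2) = -4
b (O): min(7, -7, -5) = -7
c (O): min(8, 0) = 0
Alpha (X): max(-4, -7, 0) = 0
d (O): min(-1, -2) = -2
e (O): min(-1, 0) = -1
f (O): min(-4, -5) = -5
Beta (X): max(-2, -1, -5) = -1
top (O): min(0, -1) = -1
At top, O picks Beta (lowest: -1).
At Beta, X picks e (highest: -1).
At e, O picks s (lowest: -1).
Terminal value -1.

top -> Beta -> e -> s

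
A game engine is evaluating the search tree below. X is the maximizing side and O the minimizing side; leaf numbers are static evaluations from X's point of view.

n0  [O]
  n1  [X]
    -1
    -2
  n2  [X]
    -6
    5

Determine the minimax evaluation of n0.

n1 (X): max(-1, -2) = -1
n2 (X): max(-6, 5) = 5
n0 (O): min(-1, 5) = -1

-1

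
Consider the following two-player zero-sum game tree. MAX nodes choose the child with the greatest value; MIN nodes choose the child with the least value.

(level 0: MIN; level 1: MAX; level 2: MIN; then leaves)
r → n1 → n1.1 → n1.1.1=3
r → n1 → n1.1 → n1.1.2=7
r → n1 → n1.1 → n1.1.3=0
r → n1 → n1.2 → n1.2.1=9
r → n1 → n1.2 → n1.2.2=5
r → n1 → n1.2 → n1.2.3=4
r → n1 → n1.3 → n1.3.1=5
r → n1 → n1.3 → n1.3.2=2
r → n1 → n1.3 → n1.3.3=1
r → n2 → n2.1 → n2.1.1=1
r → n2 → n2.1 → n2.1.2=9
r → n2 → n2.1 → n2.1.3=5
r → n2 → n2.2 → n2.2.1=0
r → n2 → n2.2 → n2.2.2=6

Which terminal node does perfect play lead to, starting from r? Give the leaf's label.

n2.1.1

n1.1 (MIN): min(3, 7, 0) = 0
n1.2 (MIN): min(9, 5, 4) = 4
n1.3 (MIN): min(5, 2, 1) = 1
n1 (MAX): max(0, 4, 1) = 4
n2.1 (MIN): min(1, 9, 5) = 1
n2.2 (MIN): min(0, 6) = 0
n2 (MAX): max(1, 0) = 1
r (MIN): min(4, 1) = 1
At r, MIN picks n2 (lowest: 1).
At n2, MAX picks n2.1 (highest: 1).
At n2.1, MIN picks n2.1.1 (lowest: 1).
Terminal value 1.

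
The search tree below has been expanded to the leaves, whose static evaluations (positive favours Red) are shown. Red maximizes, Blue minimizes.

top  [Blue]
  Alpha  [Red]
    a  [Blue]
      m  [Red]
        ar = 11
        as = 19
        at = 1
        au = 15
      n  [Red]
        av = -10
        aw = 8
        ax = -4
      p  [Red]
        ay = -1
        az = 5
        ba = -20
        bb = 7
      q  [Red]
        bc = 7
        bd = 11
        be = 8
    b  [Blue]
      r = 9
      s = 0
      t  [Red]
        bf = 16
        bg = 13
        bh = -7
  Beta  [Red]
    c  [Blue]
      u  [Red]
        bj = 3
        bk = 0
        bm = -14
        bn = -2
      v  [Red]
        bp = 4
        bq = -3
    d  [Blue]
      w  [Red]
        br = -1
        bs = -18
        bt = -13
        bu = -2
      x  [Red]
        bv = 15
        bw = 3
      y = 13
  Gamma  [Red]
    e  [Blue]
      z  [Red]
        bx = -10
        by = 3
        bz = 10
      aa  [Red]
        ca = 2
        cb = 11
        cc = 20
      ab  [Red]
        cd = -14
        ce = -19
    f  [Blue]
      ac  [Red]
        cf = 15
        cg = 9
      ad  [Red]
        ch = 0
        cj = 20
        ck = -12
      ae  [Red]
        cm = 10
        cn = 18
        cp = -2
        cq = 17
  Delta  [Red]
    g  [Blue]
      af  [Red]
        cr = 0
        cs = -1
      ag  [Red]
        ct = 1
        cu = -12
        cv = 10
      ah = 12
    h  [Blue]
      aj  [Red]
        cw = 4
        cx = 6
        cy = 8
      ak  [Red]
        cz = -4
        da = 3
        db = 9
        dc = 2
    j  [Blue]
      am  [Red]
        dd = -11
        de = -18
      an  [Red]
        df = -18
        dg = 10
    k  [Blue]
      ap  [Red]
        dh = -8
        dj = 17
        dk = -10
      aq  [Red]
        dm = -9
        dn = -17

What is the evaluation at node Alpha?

m (Red): max(11, 19, 1, 15) = 19
n (Red): max(-10, 8, -4) = 8
p (Red): max(-1, 5, -20, 7) = 7
q (Red): max(7, 11, 8) = 11
a (Blue): min(19, 8, 7, 11) = 7
t (Red): max(16, 13, -7) = 16
b (Blue): min(9, 0, 16) = 0
Alpha (Red): max(7, 0) = 7

7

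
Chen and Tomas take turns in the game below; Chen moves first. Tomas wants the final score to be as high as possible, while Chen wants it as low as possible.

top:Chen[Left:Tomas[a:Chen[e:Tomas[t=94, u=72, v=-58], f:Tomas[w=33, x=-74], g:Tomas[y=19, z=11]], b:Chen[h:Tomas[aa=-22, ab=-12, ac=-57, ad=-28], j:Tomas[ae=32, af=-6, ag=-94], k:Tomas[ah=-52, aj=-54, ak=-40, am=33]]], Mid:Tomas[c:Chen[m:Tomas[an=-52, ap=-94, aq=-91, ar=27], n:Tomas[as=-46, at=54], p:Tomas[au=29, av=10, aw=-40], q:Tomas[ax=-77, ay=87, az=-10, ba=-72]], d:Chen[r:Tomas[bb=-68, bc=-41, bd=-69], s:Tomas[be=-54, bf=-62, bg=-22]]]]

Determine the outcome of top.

e (Tomas): max(94, 72, -58) = 94
f (Tomas): max(33, -74) = 33
g (Tomas): max(19, 11) = 19
a (Chen): min(94, 33, 19) = 19
h (Tomas): max(-22, -12, -57, -28) = -12
j (Tomas): max(32, -6, -94) = 32
k (Tomas): max(-52, -54, -40, 33) = 33
b (Chen): min(-12, 32, 33) = -12
Left (Tomas): max(19, -12) = 19
m (Tomas): max(-52, -94, -91, 27) = 27
n (Tomas): max(-46, 54) = 54
p (Tomas): max(29, 10, -40) = 29
q (Tomas): max(-77, 87, -10, -72) = 87
c (Chen): min(27, 54, 29, 87) = 27
r (Tomas): max(-68, -41, -69) = -41
s (Tomas): max(-54, -62, -22) = -22
d (Chen): min(-41, -22) = -41
Mid (Tomas): max(27, -41) = 27
top (Chen): min(19, 27) = 19

19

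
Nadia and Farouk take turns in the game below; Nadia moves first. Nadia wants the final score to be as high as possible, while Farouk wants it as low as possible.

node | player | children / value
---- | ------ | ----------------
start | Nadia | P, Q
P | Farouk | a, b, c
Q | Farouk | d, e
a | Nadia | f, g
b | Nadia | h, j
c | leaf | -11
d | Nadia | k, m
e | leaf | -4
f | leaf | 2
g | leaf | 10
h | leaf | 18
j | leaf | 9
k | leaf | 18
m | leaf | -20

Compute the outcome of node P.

a (Nadia): max(2, 10) = 10
b (Nadia): max(18, 9) = 18
P (Farouk): min(10, 18, -11) = -11

-11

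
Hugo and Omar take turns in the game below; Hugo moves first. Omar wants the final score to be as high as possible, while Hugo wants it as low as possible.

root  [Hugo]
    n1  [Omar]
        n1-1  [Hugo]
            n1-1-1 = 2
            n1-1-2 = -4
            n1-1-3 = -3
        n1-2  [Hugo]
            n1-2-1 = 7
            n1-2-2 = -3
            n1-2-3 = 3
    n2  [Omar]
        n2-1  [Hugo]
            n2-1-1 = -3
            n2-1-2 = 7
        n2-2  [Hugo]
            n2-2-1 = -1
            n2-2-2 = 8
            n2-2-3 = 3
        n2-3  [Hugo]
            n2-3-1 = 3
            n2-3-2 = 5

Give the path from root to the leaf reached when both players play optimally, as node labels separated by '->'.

root -> n1 -> n1-2 -> n1-2-2

n1-1 (Hugo): min(2, -4, -3) = -4
n1-2 (Hugo): min(7, -3, 3) = -3
n1 (Omar): max(-4, -3) = -3
n2-1 (Hugo): min(-3, 7) = -3
n2-2 (Hugo): min(-1, 8, 3) = -1
n2-3 (Hugo): min(3, 5) = 3
n2 (Omar): max(-3, -1, 3) = 3
root (Hugo): min(-3, 3) = -3
At root, Hugo picks n1 (lowest: -3).
At n1, Omar picks n1-2 (highest: -3).
At n1-2, Hugo picks n1-2-2 (lowest: -3).
Terminal value -3.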